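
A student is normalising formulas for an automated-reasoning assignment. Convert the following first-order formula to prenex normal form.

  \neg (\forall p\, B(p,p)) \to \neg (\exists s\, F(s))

Rewrite implications/biconditionals: A → B as ¬A ∨ B.
  \neg \neg (\forall p\, B(p,p)) \lor \neg (\exists s\, F(s))
Move each ¬ inward, flipping quantifiers it crosses:
  (\forall p\, B(p,p)) \lor (\forall s\, \neg F(s))
All bound variables are already distinct, so no renaming is needed.
Extract every quantifier outward, since the variables are now distinct and don't occur free across branches:
  \forall p\, \forall s\, (B(p,p) \lor \neg F(s))

\forall p\, \forall s\, (B(p,p) \lor \neg F(s))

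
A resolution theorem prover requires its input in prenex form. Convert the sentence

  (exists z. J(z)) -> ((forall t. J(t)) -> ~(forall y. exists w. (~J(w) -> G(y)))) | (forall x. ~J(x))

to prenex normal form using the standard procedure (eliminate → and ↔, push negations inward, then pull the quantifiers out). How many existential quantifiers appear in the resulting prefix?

2

First replace A → B with ¬A ∨ B.
  ~(exists z. J(z)) | ~(forall t. J(t)) | ~(forall y. exists w. (~~J(w) | G(y))) | (forall x. ~J(x))
Push ¬ through the quantifiers and connectives to reach negation normal form:
  (forall z. ~J(z)) | (exists t. ~J(t)) | (exists y. forall w. (~J(w) & ~G(y))) | (forall x. ~J(x))
Extract every quantifier outward, since the variables are now distinct and don't occur free across branches:
  forall z. exists t. exists y. forall w. forall x. (~J(z) | ~J(t) | ~J(w) & ~G(y) | ~J(x))
The prefix is forall z exists t exists y forall w forall x: 3 universal, 2 existential.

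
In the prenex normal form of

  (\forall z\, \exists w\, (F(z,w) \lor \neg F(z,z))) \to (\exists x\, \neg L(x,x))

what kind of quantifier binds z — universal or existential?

Eliminate → and ↔ using ¬ and ∨.
  \neg (\forall z\, \exists w\, (F(z,w) \lor \neg F(z,z))) \lor (\exists x\, \neg L(x,x))
Push ¬ through the quantifiers and connectives to reach negation normal form:
  (\exists z\, \forall w\, (\neg F(z,w) \land F(z,z))) \lor (\exists x\, \neg L(x,x))
Finally move all quantifiers to the prefix:
  \exists z\, \forall w\, \exists x\, (\neg F(z,w) \land F(z,z) \lor \neg L(x,x))
The quantifier \forall z sits under an odd number of negations (counting the antecedent side of each →), so it flips to \exists z.

existential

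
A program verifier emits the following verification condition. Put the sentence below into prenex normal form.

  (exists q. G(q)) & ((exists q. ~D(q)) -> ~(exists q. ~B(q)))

exists q. forall u. forall a. (G(q) & (D(u) | B(a)))

First replace A → B with ¬A ∨ B.
  (exists q. G(q)) & (~(exists q. ~D(q)) | ~(exists q. ~B(q)))
Push ¬ through the quantifiers and connectives to reach negation normal form:
  (exists q. G(q)) & ((forall q. D(q)) | (forall q. B(q)))
Give each quantifier a distinct variable: q↦u, q↦a.
  (exists q. G(q)) & ((forall u. D(u)) | (forall a. B(a)))
Extract every quantifier outward, since the variables are now distinct and don't occur free across branches:
  exists q. forall u. forall a. (G(q) & (D(u) | B(a)))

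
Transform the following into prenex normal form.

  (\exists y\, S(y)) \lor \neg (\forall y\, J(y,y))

Push ¬ through the quantifiers and connectives to reach negation normal form:
  (\exists y\, S(y)) \lor (\exists y\, \neg J(y,y))
Rename bound variables to avoid capture: y↦r.
  (\exists y\, S(y)) \lor (\exists r\, \neg J(r,r))
Extract every quantifier outward, since the variables are now distinct and don't occur free across branches:
  \exists y\, \exists r\, (S(y) \lor \neg J(r,r))

\exists y\, \exists r\, (S(y) \lor \neg J(r,r))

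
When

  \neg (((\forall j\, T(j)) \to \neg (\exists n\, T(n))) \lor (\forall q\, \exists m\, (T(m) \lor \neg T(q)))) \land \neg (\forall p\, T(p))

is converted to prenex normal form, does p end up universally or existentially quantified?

First replace A → B with ¬A ∨ B.
  \neg (\neg (\forall j\, T(j)) \lor \neg (\exists n\, T(n)) \lor (\forall q\, \exists m\, (T(m) \lor \neg T(q)))) \land \neg (\forall p\, T(p))
Move each ¬ inward, flipping quantifiers it crosses:
  (\forall j\, T(j)) \land (\exists n\, T(n)) \land (\exists q\, \forall m\, (\neg T(m) \land T(q))) \land (\exists p\, \neg T(p))
All bound variables are already distinct, so no renaming is needed.
Finally move all quantifiers to the prefix:
  \forall j\, \exists n\, \exists q\, \forall m\, \exists p\, (T(j) \land T(n) \land \neg T(m) \land T(q) \land \neg T(p))
The quantifier \forall p sits under an odd number of negations (counting the antecedent side of each →), so it flips to \exists p.

existential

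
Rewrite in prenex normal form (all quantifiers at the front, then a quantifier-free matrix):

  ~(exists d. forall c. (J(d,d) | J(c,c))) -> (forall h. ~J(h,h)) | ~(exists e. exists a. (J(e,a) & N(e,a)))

First replace A → B with ¬A ∨ B.
  ~~(exists d. forall c. (J(d,d) | J(c,c))) | (forall h. ~J(h,h)) | ~(exists e. exists a. (J(e,a) & N(e,a)))
Move each ¬ inward, flipping quantifiers it crosses:
  (exists d. forall c. (J(d,d) | J(c,c))) | (forall h. ~J(h,h)) | (forall e. forall a. (~J(e,a) | ~N(e,a)))
All bound variables are already distinct, so no renaming is needed.
Pull the quantifiers to the front (each side's bound variable is not free in the other side):
  exists d. forall c. forall h. forall e. forall a. (J(d,d) | J(c,c) | ~J(h,h) | ~J(e,a) | ~N(e,a))

exists d. forall c. forall h. forall e. forall a. (J(d,d) | J(c,c) | ~J(h,h) | ~J(e,a) | ~N(e,a))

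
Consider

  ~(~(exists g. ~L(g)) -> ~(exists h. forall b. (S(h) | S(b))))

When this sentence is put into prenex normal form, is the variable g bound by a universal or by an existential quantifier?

First replace A → B with ¬A ∨ B.
  ~(~~(exists g. ~L(g)) | ~(exists h. forall b. (S(h) | S(b))))
Drive negations inward (¬∀x A ≡ ∃x ¬A, ¬∃x A ≡ ∀x ¬A, De Morgan for ∧/∨):
  (forall g. L(g)) & (exists h. forall b. (S(h) | S(b)))
All bound variables are already distinct, so no renaming is needed.
Extract every quantifier outward, since the variables are now distinct and don't occur free across branches:
  forall g. exists h. forall b. (L(g) & (S(h) | S(b)))
The quantifier exists g sits under an odd number of negations (counting the antecedent side of each →), so it flips to forall g.

universal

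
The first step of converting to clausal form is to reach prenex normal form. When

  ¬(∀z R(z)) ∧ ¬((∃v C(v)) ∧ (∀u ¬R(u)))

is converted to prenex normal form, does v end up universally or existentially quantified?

universal

Drive negations inward (¬∀x A ≡ ∃x ¬A, ¬∃x A ≡ ∀x ¬A, De Morgan for ∧/∨):
  (∃z ¬R(z)) ∧ ((∀v ¬C(v)) ∨ (∃u R(u)))
All bound variables are already distinct, so no renaming is needed.
Finally move all quantifiers to the prefix:
  ∃z ∀v ∃u (¬R(z) ∧ (¬C(v) ∨ R(u)))
The quantifier ∃v sits under an odd number of negations, so it flips to ∀v.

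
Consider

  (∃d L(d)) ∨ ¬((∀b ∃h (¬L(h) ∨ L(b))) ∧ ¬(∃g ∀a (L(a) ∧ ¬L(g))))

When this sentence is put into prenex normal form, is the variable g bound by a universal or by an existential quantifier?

Drive negations inward (¬∀x A ≡ ∃x ¬A, ¬∃x A ≡ ∀x ¬A, De Morgan for ∧/∨):
  (∃d L(d)) ∨ (∃b ∀h (L(h) ∧ ¬L(b))) ∨ (∃g ∀a (L(a) ∧ ¬L(g)))
All bound variables are already distinct, so no renaming is needed.
Finally move all quantifiers to the prefix:
  ∃d ∃b ∀h ∃g ∀a (L(d) ∨ L(h) ∧ ¬L(b) ∨ L(a) ∧ ¬L(g))
The quantifier ∃g sits under an even number of negations, so it remains existential.

existential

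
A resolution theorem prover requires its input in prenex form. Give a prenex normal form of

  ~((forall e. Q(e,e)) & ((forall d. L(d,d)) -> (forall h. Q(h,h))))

Rewrite implications/biconditionals: A → B as ¬A ∨ B.
  ~((forall e. Q(e,e)) & (~(forall d. L(d,d)) | (forall h. Q(h,h))))
Drive negations inward (¬∀x A ≡ ∃x ¬A, ¬∃x A ≡ ∀x ¬A, De Morgan for ∧/∨):
  (exists e. ~Q(e,e)) | (forall d. L(d,d)) & (exists h. ~Q(h,h))
All bound variables are already distinct, so no renaming is needed.
Finally move all quantifiers to the prefix:
  exists e. forall d. exists h. (~Q(e,e) | L(d,d) & ~Q(h,h))

exists e. forall d. exists h. (~Q(e,e) | L(d,d) & ~Q(h,h))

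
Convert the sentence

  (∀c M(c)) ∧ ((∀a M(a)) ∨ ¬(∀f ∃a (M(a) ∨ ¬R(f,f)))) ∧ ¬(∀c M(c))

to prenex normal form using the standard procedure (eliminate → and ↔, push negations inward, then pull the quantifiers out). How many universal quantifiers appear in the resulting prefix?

Push ¬ through the quantifiers and connectives to reach negation normal form:
  (∀c M(c)) ∧ ((∀a M(a)) ∨ (∃f ∀a (¬M(a) ∧ R(f,f)))) ∧ (∃c ¬M(c))
Rename bound variables to avoid capture: a↦b, c↦z1.
  (∀c M(c)) ∧ ((∀a M(a)) ∨ (∃f ∀b (¬M(b) ∧ R(f,f)))) ∧ (∃z1 ¬M(z1))
Pull the quantifiers to the front (each side's bound variable is not free in the other side):
  ∀c ∀a ∃f ∀b ∃z1 (M(c) ∧ (M(a) ∨ ¬M(b) ∧ R(f,f)) ∧ ¬M(z1))
The prefix is ∀c ∀a ∃f ∀b ∃z1: 3 universal, 2 existential.

3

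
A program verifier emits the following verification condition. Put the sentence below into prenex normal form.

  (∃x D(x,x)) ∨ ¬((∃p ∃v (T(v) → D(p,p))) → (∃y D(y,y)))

∃x ∃p ∃v ∀y (D(x,x) ∨ (¬T(v) ∨ D(p,p)) ∧ ¬D(y,y))

Rewrite implications/biconditionals: A → B as ¬A ∨ B.
  (∃x D(x,x)) ∨ ¬(¬(∃p ∃v (¬T(v) ∨ D(p,p))) ∨ (∃y D(y,y)))
Drive negations inward (¬∀x A ≡ ∃x ¬A, ¬∃x A ≡ ∀x ¬A, De Morgan for ∧/∨):
  (∃x D(x,x)) ∨ (∃p ∃v (¬T(v) ∨ D(p,p))) ∧ (∀y ¬D(y,y))
All bound variables are already distinct, so no renaming is needed.
Extract every quantifier outward, since the variables are now distinct and don't occur free across branches:
  ∃x ∃p ∃v ∀y (D(x,x) ∨ (¬T(v) ∨ D(p,p)) ∧ ¬D(y,y))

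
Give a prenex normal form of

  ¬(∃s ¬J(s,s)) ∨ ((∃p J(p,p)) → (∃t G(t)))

First replace A → B with ¬A ∨ B.
  ¬(∃s ¬J(s,s)) ∨ ¬(∃p J(p,p)) ∨ (∃t G(t))
Drive negations inward (¬∀x A ≡ ∃x ¬A, ¬∃x A ≡ ∀x ¬A, De Morgan for ∧/∨):
  (∀s J(s,s)) ∨ (∀p ¬J(p,p)) ∨ (∃t G(t))
Finally move all quantifiers to the prefix:
  ∀s ∀p ∃t (J(s,s) ∨ ¬J(p,p) ∨ G(t))

∀s ∀p ∃t (J(s,s) ∨ ¬J(p,p) ∨ G(t))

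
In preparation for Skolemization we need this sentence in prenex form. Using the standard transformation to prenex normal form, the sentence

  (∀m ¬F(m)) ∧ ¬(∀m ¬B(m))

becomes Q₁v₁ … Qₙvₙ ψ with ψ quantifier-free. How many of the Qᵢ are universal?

1

Move each ¬ inward, flipping quantifiers it crosses:
  (∀m ¬F(m)) ∧ (∃m B(m))
Give each quantifier a distinct variable: m↦u.
  (∀m ¬F(m)) ∧ (∃u B(u))
Pull the quantifiers to the front (each side's bound variable is not free in the other side):
  ∀m ∃u (¬F(m) ∧ B(u))
The prefix is ∀m ∃u: 1 universal, 1 existential.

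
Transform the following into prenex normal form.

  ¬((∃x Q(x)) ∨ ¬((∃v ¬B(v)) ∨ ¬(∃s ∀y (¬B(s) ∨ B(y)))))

∀x ∃v ∀s ∃y (¬Q(x) ∧ (¬B(v) ∨ B(s) ∧ ¬B(y)))

Push ¬ through the quantifiers and connectives to reach negation normal form:
  (∀x ¬Q(x)) ∧ ((∃v ¬B(v)) ∨ (∀s ∃y (B(s) ∧ ¬B(y))))
Finally move all quantifiers to the prefix:
  ∀x ∃v ∀s ∃y (¬Q(x) ∧ (¬B(v) ∨ B(s) ∧ ¬B(y)))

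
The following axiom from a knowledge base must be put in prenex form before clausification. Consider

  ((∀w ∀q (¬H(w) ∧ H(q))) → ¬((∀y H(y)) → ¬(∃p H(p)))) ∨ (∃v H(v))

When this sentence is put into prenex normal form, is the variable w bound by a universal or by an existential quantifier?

Rewrite implications/biconditionals: A → B as ¬A ∨ B.
  ¬(∀w ∀q (¬H(w) ∧ H(q))) ∨ ¬(¬(∀y H(y)) ∨ ¬(∃p H(p))) ∨ (∃v H(v))
Push ¬ through the quantifiers and connectives to reach negation normal form:
  (∃w ∃q (H(w) ∨ ¬H(q))) ∨ (∀y H(y)) ∧ (∃p H(p)) ∨ (∃v H(v))
Finally move all quantifiers to the prefix:
  ∃w ∃q ∀y ∃p ∃v (H(w) ∨ ¬H(q) ∨ H(y) ∧ H(p) ∨ H(v))
The quantifier ∀w sits under an odd number of negations (counting the antecedent side of each →), so it flips to ∃w.

existential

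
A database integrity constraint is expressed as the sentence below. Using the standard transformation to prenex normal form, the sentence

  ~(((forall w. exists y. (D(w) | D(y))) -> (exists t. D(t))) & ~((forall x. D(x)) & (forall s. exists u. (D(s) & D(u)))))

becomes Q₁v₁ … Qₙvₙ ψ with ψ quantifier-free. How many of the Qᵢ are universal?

4

Eliminate → and ↔ using ¬ and ∨.
  ~((~(forall w. exists y. (D(w) | D(y))) | (exists t. D(t))) & ~((forall x. D(x)) & (forall s. exists u. (D(s) & D(u)))))
Push ¬ through the quantifiers and connectives to reach negation normal form:
  (forall w. exists y. (D(w) | D(y))) & (forall t. ~D(t)) | (forall x. D(x)) & (forall s. exists u. (D(s) & D(u)))
All bound variables are already distinct, so no renaming is needed.
Finally move all quantifiers to the prefix:
  forall w. exists y. forall t. forall x. forall s. exists u. ((D(w) | D(y)) & ~D(t) | D(x) & D(s) & D(u))
The prefix is forall w exists y forall t forall x forall s exists u: 4 universal, 2 existential.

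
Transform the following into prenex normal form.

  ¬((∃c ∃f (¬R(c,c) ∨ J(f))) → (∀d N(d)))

∃c ∃f ∃d ((¬R(c,c) ∨ J(f)) ∧ ¬N(d))

First replace A → B with ¬A ∨ B.
  ¬(¬(∃c ∃f (¬R(c,c) ∨ J(f))) ∨ (∀d N(d)))
Push ¬ through the quantifiers and connectives to reach negation normal form:
  (∃c ∃f (¬R(c,c) ∨ J(f))) ∧ (∃d ¬N(d))
Extract every quantifier outward, since the variables are now distinct and don't occur free across branches:
  ∃c ∃f ∃d ((¬R(c,c) ∨ J(f)) ∧ ¬N(d))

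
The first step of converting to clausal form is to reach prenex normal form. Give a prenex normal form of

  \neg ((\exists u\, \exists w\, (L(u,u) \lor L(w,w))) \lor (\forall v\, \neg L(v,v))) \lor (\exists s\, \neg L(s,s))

\forall u\, \forall w\, \exists v\, \exists s\, (\neg L(u,u) \land \neg L(w,w) \land L(v,v) \lor \neg L(s,s))

Push ¬ through the quantifiers and connectives to reach negation normal form:
  (\forall u\, \forall w\, (\neg L(u,u) \land \neg L(w,w))) \land (\exists v\, L(v,v)) \lor (\exists s\, \neg L(s,s))
Extract every quantifier outward, since the variables are now distinct and don't occur free across branches:
  \forall u\, \forall w\, \exists v\, \exists s\, (\neg L(u,u) \land \neg L(w,w) \land L(v,v) \lor \neg L(s,s))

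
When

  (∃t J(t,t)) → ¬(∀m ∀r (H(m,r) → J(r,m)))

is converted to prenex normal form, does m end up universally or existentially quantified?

First replace A → B with ¬A ∨ B.
  ¬(∃t J(t,t)) ∨ ¬(∀m ∀r (¬H(m,r) ∨ J(r,m)))
Move each ¬ inward, flipping quantifiers it crosses:
  (∀t ¬J(t,t)) ∨ (∃m ∃r (H(m,r) ∧ ¬J(r,m)))
All bound variables are already distinct, so no renaming is needed.
Extract every quantifier outward, since the variables are now distinct and don't occur free across branches:
  ∀t ∃m ∃r (¬J(t,t) ∨ H(m,r) ∧ ¬J(r,m))
The quantifier ∀m sits under an odd number of negations (counting the antecedent side of each →), so it flips to ∃m.

existential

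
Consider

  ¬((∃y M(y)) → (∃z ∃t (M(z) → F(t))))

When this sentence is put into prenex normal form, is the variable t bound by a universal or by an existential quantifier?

universal

Eliminate → and ↔ using ¬ and ∨.
  ¬(¬(∃y M(y)) ∨ (∃z ∃t (¬M(z) ∨ F(t))))
Push ¬ through the quantifiers and connectives to reach negation normal form:
  (∃y M(y)) ∧ (∀z ∀t (M(z) ∧ ¬F(t)))
Pull the quantifiers to the front (each side's bound variable is not free in the other side):
  ∃y ∀z ∀t (M(y) ∧ M(z) ∧ ¬F(t))
The quantifier ∃t sits under an odd number of negations (counting the antecedent side of each →), so it flips to ∀t.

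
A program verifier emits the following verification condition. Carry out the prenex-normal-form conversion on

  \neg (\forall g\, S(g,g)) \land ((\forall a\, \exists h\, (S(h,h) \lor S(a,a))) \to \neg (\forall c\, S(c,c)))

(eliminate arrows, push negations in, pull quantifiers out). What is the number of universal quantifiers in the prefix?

First replace A → B with ¬A ∨ B.
  \neg (\forall g\, S(g,g)) \land (\neg (\forall a\, \exists h\, (S(h,h) \lor S(a,a))) \lor \neg (\forall c\, S(c,c)))
Move each ¬ inward, flipping quantifiers it crosses:
  (\exists g\, \neg S(g,g)) \land ((\exists a\, \forall h\, (\neg S(h,h) \land \neg S(a,a))) \lor (\exists c\, \neg S(c,c)))
All bound variables are already distinct, so no renaming is needed.
Finally move all quantifiers to the prefix:
  \exists g\, \exists a\, \forall h\, \exists c\, (\neg S(g,g) \land (\neg S(h,h) \land \neg S(a,a) \lor \neg S(c,c)))
The prefix is \exists g \exists a \forall h \exists c: 1 universal, 3 existential.

1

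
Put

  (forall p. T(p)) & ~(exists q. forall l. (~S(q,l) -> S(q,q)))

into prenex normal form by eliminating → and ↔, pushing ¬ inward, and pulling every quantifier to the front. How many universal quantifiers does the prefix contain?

2

Eliminate → and ↔ using ¬ and ∨.
  (forall p. T(p)) & ~(exists q. forall l. (~~S(q,l) | S(q,q)))
Push ¬ through the quantifiers and connectives to reach negation normal form:
  (forall p. T(p)) & (forall q. exists l. (~S(q,l) & ~S(q,q)))
All bound variables are already distinct, so no renaming is needed.
Finally move all quantifiers to the prefix:
  forall p. forall q. exists l. (T(p) & ~S(q,l) & ~S(q,q))
The prefix is forall p forall q exists l: 2 universal, 1 existential.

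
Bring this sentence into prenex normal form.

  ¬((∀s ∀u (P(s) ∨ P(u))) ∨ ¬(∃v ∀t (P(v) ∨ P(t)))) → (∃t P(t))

∀s ∀u ∀v ∃t ∃p (P(s) ∨ P(u) ∨ ¬P(v) ∧ ¬P(t) ∨ P(p))

Rewrite implications/biconditionals: A → B as ¬A ∨ B.
  ¬¬((∀s ∀u (P(s) ∨ P(u))) ∨ ¬(∃v ∀t (P(v) ∨ P(t)))) ∨ (∃t P(t))
Drive negations inward (¬∀x A ≡ ∃x ¬A, ¬∃x A ≡ ∀x ¬A, De Morgan for ∧/∨):
  (∀s ∀u (P(s) ∨ P(u))) ∨ (∀v ∃t (¬P(v) ∧ ¬P(t))) ∨ (∃t P(t))
Give each quantifier a distinct variable: t↦p.
  (∀s ∀u (P(s) ∨ P(u))) ∨ (∀v ∃t (¬P(v) ∧ ¬P(t))) ∨ (∃p P(p))
Pull the quantifiers to the front (each side's bound variable is not free in the other side):
  ∀s ∀u ∀v ∃t ∃p (P(s) ∨ P(u) ∨ ¬P(v) ∧ ¬P(t) ∨ P(p))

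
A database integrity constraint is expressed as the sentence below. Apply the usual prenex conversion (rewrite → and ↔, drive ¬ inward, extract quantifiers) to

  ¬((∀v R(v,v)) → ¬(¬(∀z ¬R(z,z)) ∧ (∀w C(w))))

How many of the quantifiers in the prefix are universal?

2

Eliminate → and ↔ using ¬ and ∨.
  ¬(¬(∀v R(v,v)) ∨ ¬(¬(∀z ¬R(z,z)) ∧ (∀w C(w))))
Drive negations inward (¬∀x A ≡ ∃x ¬A, ¬∃x A ≡ ∀x ¬A, De Morgan for ∧/∨):
  (∀v R(v,v)) ∧ (∃z R(z,z)) ∧ (∀w C(w))
All bound variables are already distinct, so no renaming is needed.
Finally move all quantifiers to the prefix:
  ∀v ∃z ∀w (R(v,v) ∧ R(z,z) ∧ C(w))
The prefix is ∀v ∃z ∀w: 2 universal, 1 existential.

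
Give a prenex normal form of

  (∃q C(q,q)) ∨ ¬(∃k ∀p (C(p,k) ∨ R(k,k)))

Push ¬ through the quantifiers and connectives to reach negation normal form:
  (∃q C(q,q)) ∨ (∀k ∃p (¬C(p,k) ∧ ¬R(k,k)))
Extract every quantifier outward, since the variables are now distinct and don't occur free across branches:
  ∃q ∀k ∃p (C(q,q) ∨ ¬C(p,k) ∧ ¬R(k,k))

∃q ∀k ∃p (C(q,q) ∨ ¬C(p,k) ∧ ¬R(k,k))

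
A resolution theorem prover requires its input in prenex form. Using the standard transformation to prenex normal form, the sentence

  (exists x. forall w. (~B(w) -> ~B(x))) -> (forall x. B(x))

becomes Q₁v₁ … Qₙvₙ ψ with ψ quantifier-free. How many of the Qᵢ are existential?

First replace A → B with ¬A ∨ B.
  ~(exists x. forall w. (~~B(w) | ~B(x))) | (forall x. B(x))
Push ¬ through the quantifiers and connectives to reach negation normal form:
  (forall x. exists w. (~B(w) & B(x))) | (forall x. B(x))
Give each quantifier a distinct variable: x↦v1.
  (forall x. exists w. (~B(w) & B(x))) | (forall v1. B(v1))
Pull the quantifiers to the front (each side's bound variable is not free in the other side):
  forall x. exists w. forall v1. (~B(w) & B(x) | B(v1))
The prefix is forall x exists w forall v1: 2 universal, 1 existential.

1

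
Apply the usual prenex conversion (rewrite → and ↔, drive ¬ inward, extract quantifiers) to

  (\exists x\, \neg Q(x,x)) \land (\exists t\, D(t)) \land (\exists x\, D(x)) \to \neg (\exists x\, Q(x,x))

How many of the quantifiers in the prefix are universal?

Rewrite implications/biconditionals: A → B as ¬A ∨ B.
  \neg ((\exists x\, \neg Q(x,x)) \land (\exists t\, D(t)) \land (\exists x\, D(x))) \lor \neg (\exists x\, Q(x,x))
Move each ¬ inward, flipping quantifiers it crosses:
  (\forall x\, Q(x,x)) \lor (\forall t\, \neg D(t)) \lor (\forall x\, \neg D(x)) \lor (\forall x\, \neg Q(x,x))
Give each quantifier a distinct variable: x↦y1, x↦c.
  (\forall x\, Q(x,x)) \lor (\forall t\, \neg D(t)) \lor (\forall y1\, \neg D(y1)) \lor (\forall c\, \neg Q(c,c))
Extract every quantifier outward, since the variables are now distinct and don't occur free across branches:
  \forall x\, \forall t\, \forall y1\, \forall c\, (Q(x,x) \lor \neg D(t) \lor \neg D(y1) \lor \neg Q(c,c))
The prefix is \forall x \forall t \forall y1 \forall c: 4 universal, 0 existential.

4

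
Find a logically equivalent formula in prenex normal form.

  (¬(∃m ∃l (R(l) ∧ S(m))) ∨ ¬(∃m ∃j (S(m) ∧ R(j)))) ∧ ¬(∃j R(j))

Push ¬ through the quantifiers and connectives to reach negation normal form:
  ((∀m ∀l (¬R(l) ∨ ¬S(m))) ∨ (∀m ∀j (¬S(m) ∨ ¬R(j)))) ∧ (∀j ¬R(j))
Standardize variables apart so no two quantifiers bind the same name: m↦a, j↦t.
  ((∀m ∀l (¬R(l) ∨ ¬S(m))) ∨ (∀a ∀j (¬S(a) ∨ ¬R(j)))) ∧ (∀t ¬R(t))
Finally move all quantifiers to the prefix:
  ∀m ∀l ∀a ∀j ∀t ((¬R(l) ∨ ¬S(m) ∨ ¬S(a) ∨ ¬R(j)) ∧ ¬R(t))

∀m ∀l ∀a ∀j ∀t ((¬R(l) ∨ ¬S(m) ∨ ¬S(a) ∨ ¬R(j)) ∧ ¬R(t))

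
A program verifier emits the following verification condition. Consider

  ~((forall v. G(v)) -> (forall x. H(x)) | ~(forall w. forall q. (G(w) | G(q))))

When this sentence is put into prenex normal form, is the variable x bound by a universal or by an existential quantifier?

Eliminate → and ↔ using ¬ and ∨.
  ~(~(forall v. G(v)) | (forall x. H(x)) | ~(forall w. forall q. (G(w) | G(q))))
Move each ¬ inward, flipping quantifiers it crosses:
  (forall v. G(v)) & (exists x. ~H(x)) & (forall w. forall q. (G(w) | G(q)))
All bound variables are already distinct, so no renaming is needed.
Pull the quantifiers to the front (each side's bound variable is not free in the other side):
  forall v. exists x. forall w. forall q. (G(v) & ~H(x) & (G(w) | G(q)))
The quantifier forall x sits under an odd number of negations (counting the antecedent side of each →), so it flips to exists x.

existential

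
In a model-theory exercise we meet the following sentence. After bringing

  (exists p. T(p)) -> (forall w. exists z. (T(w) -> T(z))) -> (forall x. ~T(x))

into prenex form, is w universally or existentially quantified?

First replace A → B with ¬A ∨ B.
  ~(exists p. T(p)) | ~(forall w. exists z. (~T(w) | T(z))) | (forall x. ~T(x))
Drive negations inward (¬∀x A ≡ ∃x ¬A, ¬∃x A ≡ ∀x ¬A, De Morgan for ∧/∨):
  (forall p. ~T(p)) | (exists w. forall z. (T(w) & ~T(z))) | (forall x. ~T(x))
Finally move all quantifiers to the prefix:
  forall p. exists w. forall z. forall x. (~T(p) | T(w) & ~T(z) | ~T(x))
The quantifier forall w sits under an odd number of negations (counting the antecedent side of each →), so it flips to exists w.

existential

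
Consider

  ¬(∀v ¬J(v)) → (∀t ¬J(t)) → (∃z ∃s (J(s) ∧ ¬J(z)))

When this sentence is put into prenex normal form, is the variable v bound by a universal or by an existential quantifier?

universal

Eliminate → and ↔ using ¬ and ∨.
  ¬¬(∀v ¬J(v)) ∨ ¬(∀t ¬J(t)) ∨ (∃z ∃s (J(s) ∧ ¬J(z)))
Move each ¬ inward, flipping quantifiers it crosses:
  (∀v ¬J(v)) ∨ (∃t J(t)) ∨ (∃z ∃s (J(s) ∧ ¬J(z)))
Pull the quantifiers to the front (each side's bound variable is not free in the other side):
  ∀v ∃t ∃z ∃s (¬J(v) ∨ J(t) ∨ J(s) ∧ ¬J(z))
The quantifier ∀v sits under an even number of negations (counting the antecedent side of each →), so it remains universal.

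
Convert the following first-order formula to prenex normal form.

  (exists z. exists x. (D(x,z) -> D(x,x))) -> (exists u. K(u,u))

First replace A → B with ¬A ∨ B.
  ~(exists z. exists x. (~D(x,z) | D(x,x))) | (exists u. K(u,u))
Drive negations inward (¬∀x A ≡ ∃x ¬A, ¬∃x A ≡ ∀x ¬A, De Morgan for ∧/∨):
  (forall z. forall x. (D(x,z) & ~D(x,x))) | (exists u. K(u,u))
All bound variables are already distinct, so no renaming is needed.
Pull the quantifiers to the front (each side's bound variable is not free in the other side):
  forall z. forall x. exists u. (D(x,z) & ~D(x,x) | K(u,u))

forall z. forall x. exists u. (D(x,z) & ~D(x,x) | K(u,u))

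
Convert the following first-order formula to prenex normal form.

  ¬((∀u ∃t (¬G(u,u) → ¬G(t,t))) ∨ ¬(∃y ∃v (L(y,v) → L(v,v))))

∃u ∀t ∃y ∃v (¬G(u,u) ∧ G(t,t) ∧ (¬L(y,v) ∨ L(v,v)))

Eliminate → and ↔ using ¬ and ∨.
  ¬((∀u ∃t (¬¬G(u,u) ∨ ¬G(t,t))) ∨ ¬(∃y ∃v (¬L(y,v) ∨ L(v,v))))
Drive negations inward (¬∀x A ≡ ∃x ¬A, ¬∃x A ≡ ∀x ¬A, De Morgan for ∧/∨):
  (∃u ∀t (¬G(u,u) ∧ G(t,t))) ∧ (∃y ∃v (¬L(y,v) ∨ L(v,v)))
All bound variables are already distinct, so no renaming is needed.
Pull the quantifiers to the front (each side's bound variable is not free in the other side):
  ∃u ∀t ∃y ∃v (¬G(u,u) ∧ G(t,t) ∧ (¬L(y,v) ∨ L(v,v)))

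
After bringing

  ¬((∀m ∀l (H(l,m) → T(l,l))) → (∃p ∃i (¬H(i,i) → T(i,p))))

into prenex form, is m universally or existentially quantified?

First replace A → B with ¬A ∨ B.
  ¬(¬(∀m ∀l (¬H(l,m) ∨ T(l,l))) ∨ (∃p ∃i (¬¬H(i,i) ∨ T(i,p))))
Move each ¬ inward, flipping quantifiers it crosses:
  (∀m ∀l (¬H(l,m) ∨ T(l,l))) ∧ (∀p ∀i (¬H(i,i) ∧ ¬T(i,p)))
All bound variables are already distinct, so no renaming is needed.
Finally move all quantifiers to the prefix:
  ∀m ∀l ∀p ∀i ((¬H(l,m) ∨ T(l,l)) ∧ ¬H(i,i) ∧ ¬T(i,p))
The quantifier ∀m sits under an even number of negations (counting the antecedent side of each →), so it remains universal.

universal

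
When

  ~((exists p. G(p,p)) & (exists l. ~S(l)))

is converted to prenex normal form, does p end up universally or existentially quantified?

universal

Move each ¬ inward, flipping quantifiers it crosses:
  (forall p. ~G(p,p)) | (forall l. S(l))
Extract every quantifier outward, since the variables are now distinct and don't occur free across branches:
  forall p. forall l. (~G(p,p) | S(l))
The quantifier exists p sits under an odd number of negations, so it flips to forall p.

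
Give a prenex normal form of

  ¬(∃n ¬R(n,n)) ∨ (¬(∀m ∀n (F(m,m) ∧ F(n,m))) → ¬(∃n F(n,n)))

First replace A → B with ¬A ∨ B.
  ¬(∃n ¬R(n,n)) ∨ ¬¬(∀m ∀n (F(m,m) ∧ F(n,m))) ∨ ¬(∃n F(n,n))
Push ¬ through the quantifiers and connectives to reach negation normal form:
  (∀n R(n,n)) ∨ (∀m ∀n (F(m,m) ∧ F(n,m))) ∨ (∀n ¬F(n,n))
Give each quantifier a distinct variable: n↦z1, n↦y1.
  (∀n R(n,n)) ∨ (∀m ∀z1 (F(m,m) ∧ F(z1,m))) ∨ (∀y1 ¬F(y1,y1))
Extract every quantifier outward, since the variables are now distinct and don't occur free across branches:
  ∀n ∀m ∀z1 ∀y1 (R(n,n) ∨ F(m,m) ∧ F(z1,m) ∨ ¬F(y1,y1))

∀n ∀m ∀z1 ∀y1 (R(n,n) ∨ F(m,m) ∧ F(z1,m) ∨ ¬F(y1,y1))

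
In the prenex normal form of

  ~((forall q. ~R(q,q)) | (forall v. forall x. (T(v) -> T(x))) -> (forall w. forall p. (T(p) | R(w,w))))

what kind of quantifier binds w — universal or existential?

existential

First replace A → B with ¬A ∨ B.
  ~(~((forall q. ~R(q,q)) | (forall v. forall x. (~T(v) | T(x)))) | (forall w. forall p. (T(p) | R(w,w))))
Move each ¬ inward, flipping quantifiers it crosses:
  ((forall q. ~R(q,q)) | (forall v. forall x. (~T(v) | T(x)))) & (exists w. exists p. (~T(p) & ~R(w,w)))
Finally move all quantifiers to the prefix:
  forall q. forall v. forall x. exists w. exists p. ((~R(q,q) | ~T(v) | T(x)) & ~T(p) & ~R(w,w))
The quantifier forall w sits under an odd number of negations (counting the antecedent side of each →), so it flips to exists w.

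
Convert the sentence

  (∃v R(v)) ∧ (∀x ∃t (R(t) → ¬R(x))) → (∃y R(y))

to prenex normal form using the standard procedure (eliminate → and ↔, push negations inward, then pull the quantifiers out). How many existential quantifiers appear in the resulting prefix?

Rewrite implications/biconditionals: A → B as ¬A ∨ B.
  ¬((∃v R(v)) ∧ (∀x ∃t (¬R(t) ∨ ¬R(x)))) ∨ (∃y R(y))
Drive negations inward (¬∀x A ≡ ∃x ¬A, ¬∃x A ≡ ∀x ¬A, De Morgan for ∧/∨):
  (∀v ¬R(v)) ∨ (∃x ∀t (R(t) ∧ R(x))) ∨ (∃y R(y))
Finally move all quantifiers to the prefix:
  ∀v ∃x ∀t ∃y (¬R(v) ∨ R(t) ∧ R(x) ∨ R(y))
The prefix is ∀v ∃x ∀t ∃y: 2 universal, 2 existential.

2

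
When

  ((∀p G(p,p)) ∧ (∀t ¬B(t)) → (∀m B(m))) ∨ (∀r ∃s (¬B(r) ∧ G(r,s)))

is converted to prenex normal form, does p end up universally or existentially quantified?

Rewrite implications/biconditionals: A → B as ¬A ∨ B.
  ¬((∀p G(p,p)) ∧ (∀t ¬B(t))) ∨ (∀m B(m)) ∨ (∀r ∃s (¬B(r) ∧ G(r,s)))
Move each ¬ inward, flipping quantifiers it crosses:
  (∃p ¬G(p,p)) ∨ (∃t B(t)) ∨ (∀m B(m)) ∨ (∀r ∃s (¬B(r) ∧ G(r,s)))
All bound variables are already distinct, so no renaming is needed.
Extract every quantifier outward, since the variables are now distinct and don't occur free across branches:
  ∃p ∃t ∀m ∀r ∃s (¬G(p,p) ∨ B(t) ∨ B(m) ∨ ¬B(r) ∧ G(r,s))
The quantifier ∀p sits under an odd number of negations (counting the antecedent side of each →), so it flips to ∃p.

existential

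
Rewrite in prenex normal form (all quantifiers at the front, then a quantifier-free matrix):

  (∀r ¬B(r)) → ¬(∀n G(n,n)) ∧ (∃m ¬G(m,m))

Rewrite implications/biconditionals: A → B as ¬A ∨ B.
  ¬(∀r ¬B(r)) ∨ ¬(∀n G(n,n)) ∧ (∃m ¬G(m,m))
Push ¬ through the quantifiers and connectives to reach negation normal form:
  (∃r B(r)) ∨ (∃n ¬G(n,n)) ∧ (∃m ¬G(m,m))
Extract every quantifier outward, since the variables are now distinct and don't occur free across branches:
  ∃r ∃n ∃m (B(r) ∨ ¬G(n,n) ∧ ¬G(m,m))

∃r ∃n ∃m (B(r) ∨ ¬G(n,n) ∧ ¬G(m,m))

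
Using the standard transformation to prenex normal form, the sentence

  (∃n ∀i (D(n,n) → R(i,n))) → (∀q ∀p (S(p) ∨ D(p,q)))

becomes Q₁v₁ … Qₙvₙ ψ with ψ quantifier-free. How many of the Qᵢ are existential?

1

Rewrite implications/biconditionals: A → B as ¬A ∨ B.
  ¬(∃n ∀i (¬D(n,n) ∨ R(i,n))) ∨ (∀q ∀p (S(p) ∨ D(p,q)))
Push ¬ through the quantifiers and connectives to reach negation normal form:
  (∀n ∃i (D(n,n) ∧ ¬R(i,n))) ∨ (∀q ∀p (S(p) ∨ D(p,q)))
All bound variables are already distinct, so no renaming is needed.
Finally move all quantifiers to the prefix:
  ∀n ∃i ∀q ∀p (D(n,n) ∧ ¬R(i,n) ∨ S(p) ∨ D(p,q))
The prefix is ∀n ∃i ∀q ∀p: 3 universal, 1 existential.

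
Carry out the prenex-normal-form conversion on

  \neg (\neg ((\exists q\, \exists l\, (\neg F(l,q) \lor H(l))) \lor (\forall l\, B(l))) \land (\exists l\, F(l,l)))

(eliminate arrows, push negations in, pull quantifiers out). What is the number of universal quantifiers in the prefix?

2

Drive negations inward (¬∀x A ≡ ∃x ¬A, ¬∃x A ≡ ∀x ¬A, De Morgan for ∧/∨):
  (\exists q\, \exists l\, (\neg F(l,q) \lor H(l))) \lor (\forall l\, B(l)) \lor (\forall l\, \neg F(l,l))
Rename bound variables to avoid capture: l↦y, l↦w1.
  (\exists q\, \exists l\, (\neg F(l,q) \lor H(l))) \lor (\forall y\, B(y)) \lor (\forall w1\, \neg F(w1,w1))
Finally move all quantifiers to the prefix:
  \exists q\, \exists l\, \forall y\, \forall w1\, (\neg F(l,q) \lor H(l) \lor B(y) \lor \neg F(w1,w1))
The prefix is \exists q \exists l \forall y \forall w1: 2 universal, 2 existential.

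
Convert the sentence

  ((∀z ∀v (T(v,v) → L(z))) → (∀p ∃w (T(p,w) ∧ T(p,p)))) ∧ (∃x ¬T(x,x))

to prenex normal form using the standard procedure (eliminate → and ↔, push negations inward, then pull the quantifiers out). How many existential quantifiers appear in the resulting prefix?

4

Eliminate → and ↔ using ¬ and ∨.
  (¬(∀z ∀v (¬T(v,v) ∨ L(z))) ∨ (∀p ∃w (T(p,w) ∧ T(p,p)))) ∧ (∃x ¬T(x,x))
Move each ¬ inward, flipping quantifiers it crosses:
  ((∃z ∃v (T(v,v) ∧ ¬L(z))) ∨ (∀p ∃w (T(p,w) ∧ T(p,p)))) ∧ (∃x ¬T(x,x))
All bound variables are already distinct, so no renaming is needed.
Extract every quantifier outward, since the variables are now distinct and don't occur free across branches:
  ∃z ∃v ∀p ∃w ∃x ((T(v,v) ∧ ¬L(z) ∨ T(p,w) ∧ T(p,p)) ∧ ¬T(x,x))
The prefix is ∃z ∃v ∀p ∃w ∃x: 1 universal, 4 existential.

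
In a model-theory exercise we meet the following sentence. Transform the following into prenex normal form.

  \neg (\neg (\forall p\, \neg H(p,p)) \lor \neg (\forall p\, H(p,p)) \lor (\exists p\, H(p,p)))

Drive negations inward (¬∀x A ≡ ∃x ¬A, ¬∃x A ≡ ∀x ¬A, De Morgan for ∧/∨):
  (\forall p\, \neg H(p,p)) \land (\forall p\, H(p,p)) \land (\forall p\, \neg H(p,p))
Give each quantifier a distinct variable: p↦u, p↦x.
  (\forall p\, \neg H(p,p)) \land (\forall u\, H(u,u)) \land (\forall x\, \neg H(x,x))
Finally move all quantifiers to the prefix:
  \forall p\, \forall u\, \forall x\, (\neg H(p,p) \land H(u,u) \land \neg H(x,x))

\forall p\, \forall u\, \forall x\, (\neg H(p,p) \land H(u,u) \land \neg H(x,x))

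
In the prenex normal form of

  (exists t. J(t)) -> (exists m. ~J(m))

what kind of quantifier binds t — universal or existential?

Rewrite implications/biconditionals: A → B as ¬A ∨ B.
  ~(exists t. J(t)) | (exists m. ~J(m))
Push ¬ through the quantifiers and connectives to reach negation normal form:
  (forall t. ~J(t)) | (exists m. ~J(m))
All bound variables are already distinct, so no renaming is needed.
Pull the quantifiers to the front (each side's bound variable is not free in the other side):
  forall t. exists m. (~J(t) | ~J(m))
The quantifier exists t sits under an odd number of negations (counting the antecedent side of each →), so it flips to forall t.

universal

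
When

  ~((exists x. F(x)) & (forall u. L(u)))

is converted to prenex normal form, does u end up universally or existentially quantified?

Push ¬ through the quantifiers and connectives to reach negation normal form:
  (forall x. ~F(x)) | (exists u. ~L(u))
Extract every quantifier outward, since the variables are now distinct and don't occur free across branches:
  forall x. exists u. (~F(x) | ~L(u))
The quantifier forall u sits under an odd number of negations, so it flips to exists u.

existential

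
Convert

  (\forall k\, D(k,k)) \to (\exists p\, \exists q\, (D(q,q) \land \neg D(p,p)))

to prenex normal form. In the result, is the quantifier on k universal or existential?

Eliminate → and ↔ using ¬ and ∨.
  \neg (\forall k\, D(k,k)) \lor (\exists p\, \exists q\, (D(q,q) \land \neg D(p,p)))
Move each ¬ inward, flipping quantifiers it crosses:
  (\exists k\, \neg D(k,k)) \lor (\exists p\, \exists q\, (D(q,q) \land \neg D(p,p)))
All bound variables are already distinct, so no renaming is needed.
Extract every quantifier outward, since the variables are now distinct and don't occur free across branches:
  \exists k\, \exists p\, \exists q\, (\neg D(k,k) \lor D(q,q) \land \neg D(p,p))
The quantifier \forall k sits under an odd number of negations (counting the antecedent side of each →), so it flips to \exists k.

existential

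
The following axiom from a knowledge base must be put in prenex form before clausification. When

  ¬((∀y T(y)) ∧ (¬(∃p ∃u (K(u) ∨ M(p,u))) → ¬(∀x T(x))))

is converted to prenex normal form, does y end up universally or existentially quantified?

First replace A → B with ¬A ∨ B.
  ¬((∀y T(y)) ∧ (¬¬(∃p ∃u (K(u) ∨ M(p,u))) ∨ ¬(∀x T(x))))
Push ¬ through the quantifiers and connectives to reach negation normal form:
  (∃y ¬T(y)) ∨ (∀p ∀u (¬K(u) ∧ ¬M(p,u))) ∧ (∀x T(x))
All bound variables are already distinct, so no renaming is needed.
Pull the quantifiers to the front (each side's bound variable is not free in the other side):
  ∃y ∀p ∀u ∀x (¬T(y) ∨ ¬K(u) ∧ ¬M(p,u) ∧ T(x))
The quantifier ∀y sits under an odd number of negations (counting the antecedent side of each →), so it flips to ∃y.

existential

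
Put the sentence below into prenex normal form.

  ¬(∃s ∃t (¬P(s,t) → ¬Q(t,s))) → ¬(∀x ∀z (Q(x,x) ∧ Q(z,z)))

∃s ∃t ∃x ∃z (P(s,t) ∨ ¬Q(t,s) ∨ ¬Q(x,x) ∨ ¬Q(z,z))

Eliminate → and ↔ using ¬ and ∨.
  ¬¬(∃s ∃t (¬¬P(s,t) ∨ ¬Q(t,s))) ∨ ¬(∀x ∀z (Q(x,x) ∧ Q(z,z)))
Move each ¬ inward, flipping quantifiers it crosses:
  (∃s ∃t (P(s,t) ∨ ¬Q(t,s))) ∨ (∃x ∃z (¬Q(x,x) ∨ ¬Q(z,z)))
All bound variables are already distinct, so no renaming is needed.
Finally move all quantifiers to the prefix:
  ∃s ∃t ∃x ∃z (P(s,t) ∨ ¬Q(t,s) ∨ ¬Q(x,x) ∨ ¬Q(z,z))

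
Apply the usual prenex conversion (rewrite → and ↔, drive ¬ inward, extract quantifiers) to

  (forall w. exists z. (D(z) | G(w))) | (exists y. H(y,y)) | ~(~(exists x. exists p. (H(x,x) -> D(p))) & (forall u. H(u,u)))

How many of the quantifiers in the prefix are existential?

5

Eliminate → and ↔ using ¬ and ∨.
  (forall w. exists z. (D(z) | G(w))) | (exists y. H(y,y)) | ~(~(exists x. exists p. (~H(x,x) | D(p))) & (forall u. H(u,u)))
Push ¬ through the quantifiers and connectives to reach negation normal form:
  (forall w. exists z. (D(z) | G(w))) | (exists y. H(y,y)) | (exists x. exists p. (~H(x,x) | D(p))) | (exists u. ~H(u,u))
All bound variables are already distinct, so no renaming is needed.
Extract every quantifier outward, since the variables are now distinct and don't occur free across branches:
  forall w. exists z. exists y. exists x. exists p. exists u. (D(z) | G(w) | H(y,y) | ~H(x,x) | D(p) | ~H(u,u))
The prefix is forall w exists z exists y exists x exists p exists u: 1 universal, 5 existential.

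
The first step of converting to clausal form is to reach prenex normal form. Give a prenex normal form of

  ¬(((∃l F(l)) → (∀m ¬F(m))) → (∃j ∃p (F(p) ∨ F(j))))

Rewrite implications/biconditionals: A → B as ¬A ∨ B.
  ¬(¬(¬(∃l F(l)) ∨ (∀m ¬F(m))) ∨ (∃j ∃p (F(p) ∨ F(j))))
Drive negations inward (¬∀x A ≡ ∃x ¬A, ¬∃x A ≡ ∀x ¬A, De Morgan for ∧/∨):
  ((∀l ¬F(l)) ∨ (∀m ¬F(m))) ∧ (∀j ∀p (¬F(p) ∧ ¬F(j)))
All bound variables are already distinct, so no renaming is needed.
Extract every quantifier outward, since the variables are now distinct and don't occur free across branches:
  ∀l ∀m ∀j ∀p ((¬F(l) ∨ ¬F(m)) ∧ ¬F(p) ∧ ¬F(j))

∀l ∀m ∀j ∀p ((¬F(l) ∨ ¬F(m)) ∧ ¬F(p) ∧ ¬F(j))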